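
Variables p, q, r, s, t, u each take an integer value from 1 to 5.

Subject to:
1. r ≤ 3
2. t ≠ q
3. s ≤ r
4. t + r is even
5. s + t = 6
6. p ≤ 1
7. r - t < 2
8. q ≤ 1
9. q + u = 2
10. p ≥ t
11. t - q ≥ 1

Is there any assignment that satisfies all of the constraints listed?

From constraints 1 and 3: s ≤ r ≤ 3. From constraints 6 and 10: t ≤ p ≤ 1. Hence s + t ≤ 4. But constraint 5 requires s + t = 6, and 6 > 4. Contradiction.

Unsatisfiable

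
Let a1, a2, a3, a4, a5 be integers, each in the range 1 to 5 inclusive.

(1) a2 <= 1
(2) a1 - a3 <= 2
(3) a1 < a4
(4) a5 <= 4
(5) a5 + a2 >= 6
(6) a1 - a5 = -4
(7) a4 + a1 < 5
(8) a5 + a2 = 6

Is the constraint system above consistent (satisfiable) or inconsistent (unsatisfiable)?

From constraint 4: a5 ≤ 4. From constraint 1: a2 ≤ 1. Hence a5 + a2 ≤ 5. But constraint 5 requires a5 + a2 ≥ 6, and 6 > 5. Contradiction.

Unsatisfiable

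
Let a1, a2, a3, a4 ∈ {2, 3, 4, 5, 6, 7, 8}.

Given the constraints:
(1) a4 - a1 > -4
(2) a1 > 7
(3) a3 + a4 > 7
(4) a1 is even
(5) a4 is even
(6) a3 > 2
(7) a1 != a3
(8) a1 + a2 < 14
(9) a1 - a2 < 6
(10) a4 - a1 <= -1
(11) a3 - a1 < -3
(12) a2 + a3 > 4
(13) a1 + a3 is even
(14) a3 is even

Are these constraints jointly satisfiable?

One satisfying assignment is a1 = 8, a2 = 3, a3 = 4, a4 = 6.
For the less obvious constraints — constraint 1: a4 - a1 = -2; constraint 3: a3 + a4 = 10; constraint 8: a1 + a2 = 11 — and the others hold by inspection.

Satisfiable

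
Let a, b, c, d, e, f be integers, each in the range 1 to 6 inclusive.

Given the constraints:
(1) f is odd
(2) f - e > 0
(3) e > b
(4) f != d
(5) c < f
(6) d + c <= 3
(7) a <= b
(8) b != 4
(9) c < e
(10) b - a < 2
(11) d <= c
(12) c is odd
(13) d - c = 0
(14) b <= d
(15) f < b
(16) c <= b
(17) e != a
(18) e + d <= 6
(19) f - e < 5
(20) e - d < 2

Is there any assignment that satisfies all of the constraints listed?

Unsatisfiable

Constraints 2, 9, 11, 14, and 15 give d ≤ c, c < e, e < f, f < b, b ≤ d. Chaining: d ≤ c < e < f < b ≤ d, which forces d < d — impossible.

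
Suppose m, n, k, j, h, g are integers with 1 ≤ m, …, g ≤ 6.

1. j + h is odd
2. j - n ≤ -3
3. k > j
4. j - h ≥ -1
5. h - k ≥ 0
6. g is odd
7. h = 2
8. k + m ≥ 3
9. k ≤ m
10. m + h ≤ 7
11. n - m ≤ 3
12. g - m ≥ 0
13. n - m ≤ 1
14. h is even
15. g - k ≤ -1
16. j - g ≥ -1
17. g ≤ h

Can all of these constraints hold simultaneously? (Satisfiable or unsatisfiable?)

Constraints 2, 4, 5, 12, 13, and 15 give n − j ≥ 3, j − h ≥ -1, h − k ≥ 0, k − g ≥ 1, g − m ≥ 0, m − n ≥ -1.
Adding all 6 inequalities: the left sides telescope to 0, and the right sides sum to 3 + (-1) + 0 + 1 + 0 + (-1) = 2. So 0 ≥ 2, which is false.

Unsatisfiable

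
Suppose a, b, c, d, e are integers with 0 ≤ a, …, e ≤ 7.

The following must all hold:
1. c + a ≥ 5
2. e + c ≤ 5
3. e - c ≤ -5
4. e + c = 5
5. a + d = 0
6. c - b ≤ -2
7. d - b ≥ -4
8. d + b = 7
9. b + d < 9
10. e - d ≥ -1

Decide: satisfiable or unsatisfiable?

Constraints 3, 6, 7, and 10 give c − e ≥ 5, e − d ≥ -1, d − b ≥ -4, b − c ≥ 2.
Adding all 4 inequalities: the left sides telescope to 0, and the right sides sum to 5 + (-1) + (-4) + 2 = 2. So 0 ≥ 2, which is false.

Unsatisfiable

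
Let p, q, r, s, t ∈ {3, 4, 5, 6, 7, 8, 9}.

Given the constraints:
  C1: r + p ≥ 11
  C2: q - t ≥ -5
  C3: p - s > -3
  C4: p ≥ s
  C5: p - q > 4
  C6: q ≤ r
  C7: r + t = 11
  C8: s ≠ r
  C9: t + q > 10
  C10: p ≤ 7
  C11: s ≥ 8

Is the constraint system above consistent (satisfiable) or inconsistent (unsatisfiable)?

From constraint 11: s ≥ 8. From constraints 4 and 10: s ≤ p and p ≤ 7, so s ≤ 7. But 7 < 8, so no value of s works.

Unsatisfiable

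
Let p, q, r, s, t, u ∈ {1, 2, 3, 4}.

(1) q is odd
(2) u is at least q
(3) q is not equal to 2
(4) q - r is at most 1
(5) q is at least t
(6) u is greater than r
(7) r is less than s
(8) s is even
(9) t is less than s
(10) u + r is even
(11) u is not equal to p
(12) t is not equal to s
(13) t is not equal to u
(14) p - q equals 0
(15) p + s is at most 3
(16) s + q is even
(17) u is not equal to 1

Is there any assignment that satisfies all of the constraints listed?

Unsatisfiable

Constraint 8 makes s even and constraint 1 makes q odd, so s + q must be odd. Constraint 16 says s + q is even — contradiction.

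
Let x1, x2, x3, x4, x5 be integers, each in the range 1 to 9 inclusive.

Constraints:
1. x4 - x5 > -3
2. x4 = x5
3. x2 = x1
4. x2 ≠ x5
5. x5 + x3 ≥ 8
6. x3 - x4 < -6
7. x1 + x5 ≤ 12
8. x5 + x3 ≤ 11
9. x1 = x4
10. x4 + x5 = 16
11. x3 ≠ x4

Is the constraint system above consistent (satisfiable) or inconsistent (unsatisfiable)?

From constraints 2, 3, and 9, x2 = x1 = x4 = x5, so x2 = x5. But constraint 4 says x2 ≠ x5. Contradiction.

Unsatisfiable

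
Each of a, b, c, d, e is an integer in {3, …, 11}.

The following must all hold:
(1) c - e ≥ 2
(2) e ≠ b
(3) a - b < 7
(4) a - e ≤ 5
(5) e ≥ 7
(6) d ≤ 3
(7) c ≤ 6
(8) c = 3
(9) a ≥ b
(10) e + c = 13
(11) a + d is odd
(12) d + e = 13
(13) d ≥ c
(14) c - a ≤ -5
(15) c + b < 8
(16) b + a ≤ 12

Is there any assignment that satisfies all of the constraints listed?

Unsatisfiable

Constraints 1, 4, and 14 give a − c ≥ 5, c − e ≥ 2, e − a ≥ -5.
Adding all 3 inequalities: the left sides telescope to 0, and the right sides sum to 5 + 2 + (-5) = 2. So 0 ≥ 2, which is false.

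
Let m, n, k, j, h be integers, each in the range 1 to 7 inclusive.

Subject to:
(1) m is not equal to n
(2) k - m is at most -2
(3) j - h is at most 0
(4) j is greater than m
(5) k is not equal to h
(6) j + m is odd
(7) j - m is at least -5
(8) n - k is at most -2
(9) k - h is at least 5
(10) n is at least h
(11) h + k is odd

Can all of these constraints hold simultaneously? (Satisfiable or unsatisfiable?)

Unsatisfiable

Constraints 2, 3, 7, and 9 give k − h ≥ 5, h − j ≥ 0, j − m ≥ -5, m − k ≥ 2.
Adding all 4 inequalities: the left sides telescope to 0, and the right sides sum to 5 + 0 + (-5) + 2 = 2. So 0 ≥ 2, which is false.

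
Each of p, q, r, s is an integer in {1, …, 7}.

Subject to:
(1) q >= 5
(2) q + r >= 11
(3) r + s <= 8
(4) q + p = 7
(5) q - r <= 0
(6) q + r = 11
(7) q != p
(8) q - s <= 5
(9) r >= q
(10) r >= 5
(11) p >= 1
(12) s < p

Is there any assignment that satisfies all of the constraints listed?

One satisfying assignment is p = 2, q = 5, r = 6, s = 1.
For the less obvious constraints — constraint 2: q + r = 11; constraint 3: r + s = 7 — and the others hold by inspection.

Satisfiable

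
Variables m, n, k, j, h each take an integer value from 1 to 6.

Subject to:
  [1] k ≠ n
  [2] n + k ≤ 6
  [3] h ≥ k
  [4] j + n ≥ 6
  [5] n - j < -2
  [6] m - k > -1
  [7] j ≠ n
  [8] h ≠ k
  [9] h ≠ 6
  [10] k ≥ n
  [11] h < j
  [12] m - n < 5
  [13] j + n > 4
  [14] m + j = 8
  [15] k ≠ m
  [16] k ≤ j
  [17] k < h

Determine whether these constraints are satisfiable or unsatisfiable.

Satisfiable

One satisfying assignment is m = 3, n = 1, k = 2, j = 5, h = 4.
For the less obvious constraints — constraint 2: n + k = 3; constraint 4: j + n = 6 — and the others hold by inspection.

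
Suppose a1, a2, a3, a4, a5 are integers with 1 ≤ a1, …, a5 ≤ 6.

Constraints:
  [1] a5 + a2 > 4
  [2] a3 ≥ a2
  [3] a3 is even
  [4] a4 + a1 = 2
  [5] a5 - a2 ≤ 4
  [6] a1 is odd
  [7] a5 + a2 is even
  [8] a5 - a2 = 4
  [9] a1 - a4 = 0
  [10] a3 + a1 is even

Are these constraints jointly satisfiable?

Constraint 3 makes a3 even and constraint 6 makes a1 odd, so a3 + a1 must be odd. Constraint 10 says a3 + a1 is even — contradiction.

Unsatisfiable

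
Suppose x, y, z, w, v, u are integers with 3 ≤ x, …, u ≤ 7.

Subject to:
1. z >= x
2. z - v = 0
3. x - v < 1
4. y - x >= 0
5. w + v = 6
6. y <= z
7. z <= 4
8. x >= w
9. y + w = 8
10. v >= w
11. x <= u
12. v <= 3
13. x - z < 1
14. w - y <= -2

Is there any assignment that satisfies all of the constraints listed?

Unsatisfiable

From constraints 6 and 7: y ≤ z ≤ 4. From constraints 10 and 12: w ≤ v ≤ 3. Hence y + w ≤ 7. But constraint 9 requires y + w = 8, and 8 > 7. Contradiction.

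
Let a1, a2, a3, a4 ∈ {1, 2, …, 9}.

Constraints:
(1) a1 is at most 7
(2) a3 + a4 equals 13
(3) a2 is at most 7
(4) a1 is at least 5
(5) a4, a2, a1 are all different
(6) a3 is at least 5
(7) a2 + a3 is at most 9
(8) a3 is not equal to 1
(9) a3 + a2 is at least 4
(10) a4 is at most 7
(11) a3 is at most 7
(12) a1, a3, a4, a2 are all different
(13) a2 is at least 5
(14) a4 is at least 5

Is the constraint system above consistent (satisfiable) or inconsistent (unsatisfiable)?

Constraints 1, 3, 4, 6, 10, 11, 13, and 14 confine each of a1, a3, a4, a2 to the 3 values {5, …, 7}.
Constraint 12 requires all 4 of them to be distinct, but only 3 values are available — impossible by the pigeonhole principle.

Unsatisfiable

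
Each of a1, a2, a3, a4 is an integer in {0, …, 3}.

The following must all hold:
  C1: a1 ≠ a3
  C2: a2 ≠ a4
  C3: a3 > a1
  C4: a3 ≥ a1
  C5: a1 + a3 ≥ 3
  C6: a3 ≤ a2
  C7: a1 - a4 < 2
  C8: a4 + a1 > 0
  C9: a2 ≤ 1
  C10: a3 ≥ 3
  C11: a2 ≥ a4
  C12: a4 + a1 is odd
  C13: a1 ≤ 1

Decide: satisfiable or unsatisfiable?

From constraint 13: a1 ≤ 1. From constraints 6 and 9: a3 ≤ a2 ≤ 1. Hence a1 + a3 ≤ 2. But constraint 5 requires a1 + a3 ≥ 3, and 3 > 2. Contradiction.

Unsatisfiable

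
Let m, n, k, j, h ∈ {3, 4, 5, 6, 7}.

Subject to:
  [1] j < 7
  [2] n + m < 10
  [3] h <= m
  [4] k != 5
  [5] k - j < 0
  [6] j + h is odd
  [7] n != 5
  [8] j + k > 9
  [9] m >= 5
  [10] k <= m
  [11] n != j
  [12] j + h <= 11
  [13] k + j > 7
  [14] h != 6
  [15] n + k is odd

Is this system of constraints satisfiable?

Try m = 5, n = 3, k = 4, j = 6, h = 3.
Check constraint 2: n + m = 8; constraint 5: k - j = -2; constraint 8: j + k = 10. The remaining constraints are straightforward to verify.

Satisfiable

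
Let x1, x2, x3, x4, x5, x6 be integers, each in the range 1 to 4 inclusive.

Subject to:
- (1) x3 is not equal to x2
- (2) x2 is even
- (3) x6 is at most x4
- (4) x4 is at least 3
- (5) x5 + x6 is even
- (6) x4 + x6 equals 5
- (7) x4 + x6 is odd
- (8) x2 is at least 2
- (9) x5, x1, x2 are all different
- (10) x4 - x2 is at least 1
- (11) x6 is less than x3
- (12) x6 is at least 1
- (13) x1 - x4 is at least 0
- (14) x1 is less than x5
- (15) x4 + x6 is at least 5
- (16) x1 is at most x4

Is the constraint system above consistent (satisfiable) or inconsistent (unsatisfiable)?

The assignment x1 = 3, x2 = 2, x3 = 4, x4 = 3, x5 = 4, x6 = 2 works:
  constraint 6 holds since x4 + x6 = 5.
  constraint 10 holds since x4 - x2 = 1.
The rest check out directly.

Satisfiable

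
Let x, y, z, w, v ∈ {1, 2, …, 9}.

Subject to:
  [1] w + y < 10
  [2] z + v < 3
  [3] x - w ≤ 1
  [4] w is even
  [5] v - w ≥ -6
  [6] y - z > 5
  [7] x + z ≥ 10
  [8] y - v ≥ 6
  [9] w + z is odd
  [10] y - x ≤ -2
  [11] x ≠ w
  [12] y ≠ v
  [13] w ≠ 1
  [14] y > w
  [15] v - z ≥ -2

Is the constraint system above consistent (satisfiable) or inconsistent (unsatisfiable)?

Constraints 3, 5, 8, and 10 give x − y ≥ 2, y − v ≥ 6, v − w ≥ -6, w − x ≥ -1.
Adding all 4 inequalities: the left sides telescope to 0, and the right sides sum to 2 + 6 + (-6) + (-1) = 1. So 0 ≥ 1, which is false.

Unsatisfiable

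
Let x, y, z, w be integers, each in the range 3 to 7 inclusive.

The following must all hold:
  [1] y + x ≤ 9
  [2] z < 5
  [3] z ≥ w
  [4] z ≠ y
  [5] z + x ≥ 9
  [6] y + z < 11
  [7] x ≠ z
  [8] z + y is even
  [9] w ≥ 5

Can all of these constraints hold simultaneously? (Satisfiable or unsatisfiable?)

Unsatisfiable

From constraints 3 and 9: z ≥ w and w ≥ 5, so z ≥ 5. From constraint 2: z ≤ 4. But 4 < 5, so no value of z works.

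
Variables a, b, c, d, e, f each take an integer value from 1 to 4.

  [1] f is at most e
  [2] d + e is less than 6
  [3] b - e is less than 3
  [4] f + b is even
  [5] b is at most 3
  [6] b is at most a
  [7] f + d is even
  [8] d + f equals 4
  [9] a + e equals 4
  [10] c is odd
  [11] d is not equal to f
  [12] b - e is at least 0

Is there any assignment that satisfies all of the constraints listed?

Satisfiable

The assignment a = 3, b = 1, c = 1, d = 3, e = 1, f = 1 works:
  constraint 2 holds since d + e = 4.
  constraint 3 holds since b - e = 0.
The rest check out directly.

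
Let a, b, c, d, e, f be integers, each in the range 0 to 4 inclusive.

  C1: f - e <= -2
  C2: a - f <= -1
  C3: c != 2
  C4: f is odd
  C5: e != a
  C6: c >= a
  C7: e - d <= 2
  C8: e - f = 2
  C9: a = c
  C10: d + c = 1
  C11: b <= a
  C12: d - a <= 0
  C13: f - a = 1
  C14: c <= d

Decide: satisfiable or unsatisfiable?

Constraints 1, 2, 7, and 12 give e − f ≥ 2, f − a ≥ 1, a − d ≥ 0, d − e ≥ -2.
Adding all 4 inequalities: the left sides telescope to 0, and the right sides sum to 2 + 1 + 0 + (-2) = 1. So 0 ≥ 1, which is false.

Unsatisfiable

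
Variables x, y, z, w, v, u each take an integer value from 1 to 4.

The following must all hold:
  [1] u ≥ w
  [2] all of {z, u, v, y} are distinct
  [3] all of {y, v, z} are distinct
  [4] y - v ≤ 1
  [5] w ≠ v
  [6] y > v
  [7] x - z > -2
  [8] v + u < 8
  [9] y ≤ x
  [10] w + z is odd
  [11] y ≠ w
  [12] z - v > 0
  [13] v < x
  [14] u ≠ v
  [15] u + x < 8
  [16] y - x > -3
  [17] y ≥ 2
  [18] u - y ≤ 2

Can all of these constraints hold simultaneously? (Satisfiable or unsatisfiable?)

The assignment x = 3, y = 2, z = 3, w = 4, v = 1, u = 4 works:
  constraint 4 holds since y - v = 1.
  constraint 7 holds since x - z = 0.
  constraint 8 holds since v + u = 5.
The rest check out directly.

Satisfiable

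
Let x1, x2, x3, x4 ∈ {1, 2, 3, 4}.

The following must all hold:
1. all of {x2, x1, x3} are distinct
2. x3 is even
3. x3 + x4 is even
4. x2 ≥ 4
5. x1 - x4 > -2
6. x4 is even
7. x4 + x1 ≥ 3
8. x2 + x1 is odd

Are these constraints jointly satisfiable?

The assignment x1 = 1, x2 = 4, x3 = 2, x4 = 2 works:
  constraint 1 holds since values 4, 1, 2 are distinct.
  constraint 5 holds since x1 - x4 = -1.
  constraint 7 holds since x4 + x1 = 3.
The rest check out directly.

Satisfiable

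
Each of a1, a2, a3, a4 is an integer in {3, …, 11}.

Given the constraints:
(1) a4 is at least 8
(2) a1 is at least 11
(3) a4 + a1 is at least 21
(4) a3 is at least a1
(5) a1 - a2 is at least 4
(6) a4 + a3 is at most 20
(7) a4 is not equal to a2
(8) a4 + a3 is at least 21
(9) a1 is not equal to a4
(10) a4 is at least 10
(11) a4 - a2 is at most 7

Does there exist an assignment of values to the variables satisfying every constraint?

Unsatisfiable

From constraint 10: a4 ≥ 10. From constraints 2 and 4: a3 ≥ a1 ≥ 11. Hence a4 + a3 ≥ 21. But constraint 6 requires a4 + a3 ≤ 20, and 20 < 21. Contradiction.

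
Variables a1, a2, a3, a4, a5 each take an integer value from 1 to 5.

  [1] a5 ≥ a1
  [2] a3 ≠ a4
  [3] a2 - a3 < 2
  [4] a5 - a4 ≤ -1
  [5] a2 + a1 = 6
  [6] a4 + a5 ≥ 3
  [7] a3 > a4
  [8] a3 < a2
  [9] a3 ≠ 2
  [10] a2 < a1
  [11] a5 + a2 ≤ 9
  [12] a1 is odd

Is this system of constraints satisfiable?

Constraints 1, 4, 7, 8, and 10 give a1 ≤ a5, a5 < a4, a4 < a3, a3 < a2, a2 < a1. Chaining: a1 ≤ a5 < a4 < a3 < a2 < a1, which forces a1 < a1 — impossible.

Unsatisfiable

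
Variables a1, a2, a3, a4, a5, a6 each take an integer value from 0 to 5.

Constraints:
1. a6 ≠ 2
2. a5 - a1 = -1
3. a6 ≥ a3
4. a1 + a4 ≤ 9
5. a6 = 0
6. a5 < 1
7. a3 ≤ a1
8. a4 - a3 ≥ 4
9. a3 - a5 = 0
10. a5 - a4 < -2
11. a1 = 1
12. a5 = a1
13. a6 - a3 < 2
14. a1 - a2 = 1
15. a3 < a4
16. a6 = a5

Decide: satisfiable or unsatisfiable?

Unsatisfiable

Constraint 5 fixes a6 = 0 and constraint 11 fixes a1 = 1. Constraints 12 and 16 give a6 = a5 = a1, so a6 = a1. But 0 ≠ 1 — contradiction.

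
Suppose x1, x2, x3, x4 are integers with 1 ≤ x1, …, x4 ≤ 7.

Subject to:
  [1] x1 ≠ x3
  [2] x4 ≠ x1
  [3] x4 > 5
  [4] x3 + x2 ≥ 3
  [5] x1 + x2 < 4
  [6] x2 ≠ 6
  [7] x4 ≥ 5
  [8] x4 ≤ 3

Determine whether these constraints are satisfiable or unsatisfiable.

From constraint 3: x4 ≥ 6. From constraint 8: x4 ≤ 3. But 3 < 6, so no value of x4 works.

Unsatisfiable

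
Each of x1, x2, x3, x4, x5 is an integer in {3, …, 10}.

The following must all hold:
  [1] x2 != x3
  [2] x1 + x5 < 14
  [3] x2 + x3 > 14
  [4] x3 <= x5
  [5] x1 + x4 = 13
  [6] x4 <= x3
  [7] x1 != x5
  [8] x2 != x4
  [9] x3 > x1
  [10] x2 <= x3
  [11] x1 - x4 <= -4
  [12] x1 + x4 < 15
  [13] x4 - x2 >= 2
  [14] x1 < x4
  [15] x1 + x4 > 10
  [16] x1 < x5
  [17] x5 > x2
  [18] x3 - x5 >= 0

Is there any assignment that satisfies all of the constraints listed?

Satisfiable

Setting (x1, x2, x3, x4, x5) = (3, 7, 10, 10, 10) satisfies everything: constraint 2: x1 + x5 = 13; constraint 3: x2 + x3 = 17, and the others follow.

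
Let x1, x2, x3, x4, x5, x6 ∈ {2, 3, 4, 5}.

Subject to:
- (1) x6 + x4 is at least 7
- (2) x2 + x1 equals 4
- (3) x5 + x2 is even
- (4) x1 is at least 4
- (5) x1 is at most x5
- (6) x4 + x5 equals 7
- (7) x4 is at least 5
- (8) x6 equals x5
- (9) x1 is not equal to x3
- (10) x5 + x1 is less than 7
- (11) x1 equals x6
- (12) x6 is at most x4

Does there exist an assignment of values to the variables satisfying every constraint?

From constraint 7: x4 ≥ 5. From constraints 4 and 5: x5 ≥ x1 ≥ 4. Hence x4 + x5 ≥ 9. But constraint 6 requires x4 + x5 = 7, and 7 < 9. Contradiction.

Unsatisfiable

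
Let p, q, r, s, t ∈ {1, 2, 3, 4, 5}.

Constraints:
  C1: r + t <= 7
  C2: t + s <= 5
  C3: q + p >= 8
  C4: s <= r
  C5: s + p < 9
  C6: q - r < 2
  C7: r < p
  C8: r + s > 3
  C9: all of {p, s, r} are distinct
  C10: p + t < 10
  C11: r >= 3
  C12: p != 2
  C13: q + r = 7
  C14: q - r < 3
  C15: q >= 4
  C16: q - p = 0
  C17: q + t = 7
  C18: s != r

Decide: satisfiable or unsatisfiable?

Satisfiable

Try p = 4, q = 4, r = 3, s = 2, t = 3.
Check constraint 1: r + t = 6; constraint 2: t + s = 5. The remaining constraints are straightforward to verify.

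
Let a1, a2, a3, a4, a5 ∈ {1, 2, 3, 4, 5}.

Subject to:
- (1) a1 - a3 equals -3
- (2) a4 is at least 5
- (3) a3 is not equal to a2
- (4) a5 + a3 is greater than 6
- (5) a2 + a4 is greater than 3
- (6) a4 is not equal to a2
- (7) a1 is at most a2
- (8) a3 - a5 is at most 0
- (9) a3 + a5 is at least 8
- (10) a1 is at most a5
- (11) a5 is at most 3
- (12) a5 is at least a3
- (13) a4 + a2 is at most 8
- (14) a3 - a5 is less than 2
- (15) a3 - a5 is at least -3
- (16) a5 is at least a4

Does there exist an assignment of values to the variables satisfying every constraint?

Unsatisfiable

From constraints 2 and 16: a5 ≥ a4 and a4 ≥ 5, so a5 ≥ 5. From constraint 11: a5 ≤ 3. But 3 < 5, so no value of a5 works.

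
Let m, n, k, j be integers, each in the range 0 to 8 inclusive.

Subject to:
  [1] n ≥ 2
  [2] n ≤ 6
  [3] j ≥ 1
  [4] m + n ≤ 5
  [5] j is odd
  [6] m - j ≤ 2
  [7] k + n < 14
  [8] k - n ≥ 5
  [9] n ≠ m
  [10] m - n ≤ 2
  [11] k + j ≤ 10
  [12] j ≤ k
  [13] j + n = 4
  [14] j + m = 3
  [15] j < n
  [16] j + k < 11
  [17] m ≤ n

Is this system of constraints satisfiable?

Satisfiable

The assignment m = 2, n = 3, k = 8, j = 1 works:
  constraint 4 holds since m + n = 5.
  constraint 6 holds since m - j = 1.
The rest check out directly.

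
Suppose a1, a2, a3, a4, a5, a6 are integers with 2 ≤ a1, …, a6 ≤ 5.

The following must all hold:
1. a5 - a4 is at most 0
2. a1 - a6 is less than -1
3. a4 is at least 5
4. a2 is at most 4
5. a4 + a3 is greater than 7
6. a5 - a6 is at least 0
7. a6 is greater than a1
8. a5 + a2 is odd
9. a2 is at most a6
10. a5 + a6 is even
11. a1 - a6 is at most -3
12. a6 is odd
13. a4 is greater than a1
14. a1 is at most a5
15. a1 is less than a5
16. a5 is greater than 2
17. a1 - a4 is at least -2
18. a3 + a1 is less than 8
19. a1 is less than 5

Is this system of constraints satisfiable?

Constraints 1, 6, 11, and 17 give a1 − a4 ≥ -2, a4 − a5 ≥ 0, a5 − a6 ≥ 0, a6 − a1 ≥ 3.
Adding all 4 inequalities: the left sides telescope to 0, and the right sides sum to (-2) + 0 + 0 + 3 = 1. So 0 ≥ 1, which is false.

Unsatisfiable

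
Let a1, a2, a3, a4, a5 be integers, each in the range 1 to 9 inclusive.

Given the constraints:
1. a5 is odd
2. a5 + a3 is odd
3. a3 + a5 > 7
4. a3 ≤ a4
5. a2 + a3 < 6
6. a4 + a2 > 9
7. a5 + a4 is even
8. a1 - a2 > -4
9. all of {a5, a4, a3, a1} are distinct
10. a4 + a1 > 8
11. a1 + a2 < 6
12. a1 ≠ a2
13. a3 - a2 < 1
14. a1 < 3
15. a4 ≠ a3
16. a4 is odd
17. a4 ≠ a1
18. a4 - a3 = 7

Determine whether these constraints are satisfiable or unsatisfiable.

Satisfiable

Take a1 = 1, a2 = 2, a3 = 2, a4 = 9, a5 = 7. Then constraint 3: a3 + a5 = 9; constraint 5: a2 + a3 = 4; constraint 6: a4 + a2 = 11, and every other listed constraint is also met.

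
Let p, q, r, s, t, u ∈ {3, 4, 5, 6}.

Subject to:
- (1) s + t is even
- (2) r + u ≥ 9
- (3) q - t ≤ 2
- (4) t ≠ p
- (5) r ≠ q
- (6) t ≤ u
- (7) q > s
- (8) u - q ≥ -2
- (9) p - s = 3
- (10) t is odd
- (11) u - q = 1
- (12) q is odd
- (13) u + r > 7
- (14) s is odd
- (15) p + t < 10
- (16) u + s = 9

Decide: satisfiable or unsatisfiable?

One satisfying assignment is p = 6, q = 5, r = 3, s = 3, t = 3, u = 6.
For the less obvious constraints — constraint 2: r + u = 9; constraint 3: q - t = 2 — and the others hold by inspection.

Satisfiable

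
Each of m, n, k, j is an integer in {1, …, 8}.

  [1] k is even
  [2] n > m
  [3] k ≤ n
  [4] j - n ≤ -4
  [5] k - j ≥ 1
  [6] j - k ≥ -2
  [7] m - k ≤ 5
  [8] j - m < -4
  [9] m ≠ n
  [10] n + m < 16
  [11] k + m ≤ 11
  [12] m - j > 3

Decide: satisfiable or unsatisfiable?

Satisfiable

Take m = 7, n = 8, k = 4, j = 2. Then constraint 4: j - n = -6; constraint 5: k - j = 2; constraint 6: j - k = -2, and every other listed constraint is also met.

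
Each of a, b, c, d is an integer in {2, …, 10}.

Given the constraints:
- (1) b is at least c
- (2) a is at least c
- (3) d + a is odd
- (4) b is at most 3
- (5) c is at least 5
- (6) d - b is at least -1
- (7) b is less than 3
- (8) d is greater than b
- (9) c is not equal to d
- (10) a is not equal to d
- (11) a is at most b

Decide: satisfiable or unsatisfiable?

Unsatisfiable

From constraints 2 and 5: a ≥ c and c ≥ 5, so a ≥ 5. From constraints 4 and 11: a ≤ b and b ≤ 3, so a ≤ 3. But 3 < 5, so no value of a works.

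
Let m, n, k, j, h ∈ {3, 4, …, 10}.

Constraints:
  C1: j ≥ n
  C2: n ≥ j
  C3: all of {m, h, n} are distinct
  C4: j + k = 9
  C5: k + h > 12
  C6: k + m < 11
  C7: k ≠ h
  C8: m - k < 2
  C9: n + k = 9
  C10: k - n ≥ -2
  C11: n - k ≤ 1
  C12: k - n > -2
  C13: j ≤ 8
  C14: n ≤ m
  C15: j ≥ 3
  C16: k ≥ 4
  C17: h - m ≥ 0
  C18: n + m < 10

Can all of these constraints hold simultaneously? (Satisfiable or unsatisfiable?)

Satisfiable

One satisfying assignment is m = 5, n = 4, k = 5, j = 4, h = 8.
For the less obvious constraints — constraint 4: j + k = 9; constraint 5: k + h = 13; constraint 6: k + m = 10 — and the others hold by inspection.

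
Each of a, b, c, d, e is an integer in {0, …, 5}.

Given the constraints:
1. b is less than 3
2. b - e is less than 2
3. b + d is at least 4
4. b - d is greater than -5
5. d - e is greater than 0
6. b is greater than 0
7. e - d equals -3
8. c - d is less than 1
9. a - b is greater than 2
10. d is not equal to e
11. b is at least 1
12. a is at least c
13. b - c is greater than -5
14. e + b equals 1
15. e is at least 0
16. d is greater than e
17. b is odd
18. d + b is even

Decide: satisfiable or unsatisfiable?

Satisfiable

Take a = 5, b = 1, c = 3, d = 3, e = 0. Then constraint 2: b - e = 1; constraint 3: b + d = 4, and every other listed constraint is also met.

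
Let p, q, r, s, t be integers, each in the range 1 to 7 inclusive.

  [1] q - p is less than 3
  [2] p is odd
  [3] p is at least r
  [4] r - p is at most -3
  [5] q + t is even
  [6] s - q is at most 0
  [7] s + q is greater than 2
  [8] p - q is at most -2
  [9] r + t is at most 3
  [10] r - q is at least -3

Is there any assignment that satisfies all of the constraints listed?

Unsatisfiable

Constraints 4, 8, and 10 give p − r ≥ 3, r − q ≥ -3, q − p ≥ 2.
Adding all 3 inequalities: the left sides telescope to 0, and the right sides sum to 3 + (-3) + 2 = 2. So 0 ≥ 2, which is false.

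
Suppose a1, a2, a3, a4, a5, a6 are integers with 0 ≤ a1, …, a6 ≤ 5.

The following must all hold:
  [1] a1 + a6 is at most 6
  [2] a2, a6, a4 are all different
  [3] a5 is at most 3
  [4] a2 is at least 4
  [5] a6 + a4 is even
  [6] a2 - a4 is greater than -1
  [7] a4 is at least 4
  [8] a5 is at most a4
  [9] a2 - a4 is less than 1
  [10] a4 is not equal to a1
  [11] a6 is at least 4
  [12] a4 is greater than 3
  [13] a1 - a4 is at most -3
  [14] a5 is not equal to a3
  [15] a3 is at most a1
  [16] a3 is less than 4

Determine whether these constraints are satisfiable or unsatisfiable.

Unsatisfiable

Constraints 4, 7, and 11 confine each of a2, a6, a4 to the 2 values {4, 5} (the domain already gives each ≤ 5).
Constraint 2 requires all 3 of them to be distinct, but only 2 values are available — impossible by the pigeonhole principle.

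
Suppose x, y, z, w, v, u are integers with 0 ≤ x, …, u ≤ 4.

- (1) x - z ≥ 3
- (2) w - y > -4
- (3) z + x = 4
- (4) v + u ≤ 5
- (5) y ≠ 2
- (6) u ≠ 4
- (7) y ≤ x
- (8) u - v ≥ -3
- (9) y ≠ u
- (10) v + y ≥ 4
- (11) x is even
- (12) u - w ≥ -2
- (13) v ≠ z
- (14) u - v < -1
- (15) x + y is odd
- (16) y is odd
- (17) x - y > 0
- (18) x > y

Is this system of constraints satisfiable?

Take x = 4, y = 3, z = 0, w = 1, v = 2, u = 0. Then constraint 1: x - z = 4; constraint 2: w - y = -2; constraint 3: z + x = 4, and every other listed constraint is also met.

Satisfiable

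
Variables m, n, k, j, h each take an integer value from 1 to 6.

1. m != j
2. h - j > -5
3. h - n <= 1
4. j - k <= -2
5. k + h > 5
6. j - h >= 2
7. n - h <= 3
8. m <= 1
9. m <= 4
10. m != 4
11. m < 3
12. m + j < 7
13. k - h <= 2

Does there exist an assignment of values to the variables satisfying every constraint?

Unsatisfiable

Constraints 4, 6, and 13 give j − h ≥ 2, h − k ≥ -2, k − j ≥ 2.
Adding all 3 inequalities: the left sides telescope to 0, and the right sides sum to 2 + (-2) + 2 = 2. So 0 ≥ 2, which is false.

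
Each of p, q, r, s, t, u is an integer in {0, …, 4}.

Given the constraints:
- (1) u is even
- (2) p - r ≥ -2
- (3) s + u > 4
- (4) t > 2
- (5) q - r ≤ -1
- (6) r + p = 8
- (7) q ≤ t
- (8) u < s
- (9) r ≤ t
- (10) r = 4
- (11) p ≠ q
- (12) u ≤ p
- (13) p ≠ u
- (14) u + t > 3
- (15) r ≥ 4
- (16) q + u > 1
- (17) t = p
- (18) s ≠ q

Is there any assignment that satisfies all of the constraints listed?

Satisfiable

Take p = 4, q = 0, r = 4, s = 4, t = 4, u = 2. Then constraint 2: p - r = 0; constraint 3: s + u = 6, and every other listed constraint is also met.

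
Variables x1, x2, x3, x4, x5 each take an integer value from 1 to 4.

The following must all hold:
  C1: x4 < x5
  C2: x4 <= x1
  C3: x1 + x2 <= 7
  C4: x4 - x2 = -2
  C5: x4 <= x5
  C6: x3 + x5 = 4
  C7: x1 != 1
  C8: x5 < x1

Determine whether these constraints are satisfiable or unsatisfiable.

Satisfiable

Take x1 = 4, x2 = 3, x3 = 1, x4 = 1, x5 = 3. Then constraint 3: x1 + x2 = 7; constraint 4: x4 - x2 = -2; constraint 6: x3 + x5 = 4, and every other listed constraint is also met.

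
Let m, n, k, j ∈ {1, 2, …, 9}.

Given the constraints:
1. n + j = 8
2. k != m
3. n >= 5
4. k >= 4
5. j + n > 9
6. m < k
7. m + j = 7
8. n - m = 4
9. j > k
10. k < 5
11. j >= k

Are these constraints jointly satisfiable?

Unsatisfiable

From constraint 3: n ≥ 5. From constraints 4 and 11: j ≥ k ≥ 4. Hence n + j ≥ 9. But constraint 1 requires n + j = 8, and 8 < 9. Contradiction.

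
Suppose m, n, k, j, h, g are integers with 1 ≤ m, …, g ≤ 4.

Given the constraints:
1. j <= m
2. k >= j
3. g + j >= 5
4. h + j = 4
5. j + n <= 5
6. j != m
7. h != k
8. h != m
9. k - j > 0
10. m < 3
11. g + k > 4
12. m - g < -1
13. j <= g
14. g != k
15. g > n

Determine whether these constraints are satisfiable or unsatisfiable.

Satisfiable

Take m = 2, n = 3, k = 2, j = 1, h = 3, g = 4. Then constraint 3: g + j = 5; constraint 4: h + j = 4, and every other listed constraint is also met.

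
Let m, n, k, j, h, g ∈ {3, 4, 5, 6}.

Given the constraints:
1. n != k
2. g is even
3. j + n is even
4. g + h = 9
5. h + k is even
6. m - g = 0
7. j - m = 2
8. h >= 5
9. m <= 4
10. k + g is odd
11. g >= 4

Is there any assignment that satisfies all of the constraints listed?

The assignment m = 4, n = 4, k = 3, j = 6, h = 5, g = 4 works:
  constraint 4 holds since g + h = 9.
  constraint 6 holds since m - g = 0.
The rest check out directly.

Satisfiable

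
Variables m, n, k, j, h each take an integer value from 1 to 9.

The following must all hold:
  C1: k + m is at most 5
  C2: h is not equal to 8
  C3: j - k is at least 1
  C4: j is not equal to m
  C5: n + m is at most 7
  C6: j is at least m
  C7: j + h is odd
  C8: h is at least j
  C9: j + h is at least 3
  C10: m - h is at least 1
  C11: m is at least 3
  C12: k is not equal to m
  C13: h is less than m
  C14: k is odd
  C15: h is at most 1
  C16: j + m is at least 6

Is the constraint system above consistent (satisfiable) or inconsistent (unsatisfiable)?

From constraints 6 and 11: j ≥ m and m ≥ 3, so j ≥ 3. From constraints 8 and 15: j ≤ h and h ≤ 1, so j ≤ 1. But 1 < 3, so no value of j works.

Unsatisfiable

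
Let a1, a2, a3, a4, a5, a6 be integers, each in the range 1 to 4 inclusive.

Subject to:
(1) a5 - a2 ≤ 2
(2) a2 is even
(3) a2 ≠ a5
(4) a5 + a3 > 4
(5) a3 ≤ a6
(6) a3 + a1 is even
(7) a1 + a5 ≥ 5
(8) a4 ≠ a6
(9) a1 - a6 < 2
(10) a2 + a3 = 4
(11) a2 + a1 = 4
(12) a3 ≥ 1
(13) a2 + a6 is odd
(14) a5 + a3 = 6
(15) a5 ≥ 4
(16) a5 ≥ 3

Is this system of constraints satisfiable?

The assignment a1 = 2, a2 = 2, a3 = 2, a4 = 2, a5 = 4, a6 = 3 works:
  constraint 1 holds since a5 - a2 = 2.
  constraint 4 holds since a5 + a3 = 6.
  constraint 7 holds since a1 + a5 = 6.
The rest check out directly.

Satisfiable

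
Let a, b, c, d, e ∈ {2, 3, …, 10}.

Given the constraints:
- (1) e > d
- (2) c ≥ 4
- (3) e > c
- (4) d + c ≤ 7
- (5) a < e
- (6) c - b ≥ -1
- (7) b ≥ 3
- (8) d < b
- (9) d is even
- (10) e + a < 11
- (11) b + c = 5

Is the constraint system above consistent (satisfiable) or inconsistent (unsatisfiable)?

From constraint 7: b ≥ 3. From constraint 2: c ≥ 4. Hence b + c ≥ 7. But constraint 11 requires b + c = 5, and 5 < 7. Contradiction.

Unsatisfiable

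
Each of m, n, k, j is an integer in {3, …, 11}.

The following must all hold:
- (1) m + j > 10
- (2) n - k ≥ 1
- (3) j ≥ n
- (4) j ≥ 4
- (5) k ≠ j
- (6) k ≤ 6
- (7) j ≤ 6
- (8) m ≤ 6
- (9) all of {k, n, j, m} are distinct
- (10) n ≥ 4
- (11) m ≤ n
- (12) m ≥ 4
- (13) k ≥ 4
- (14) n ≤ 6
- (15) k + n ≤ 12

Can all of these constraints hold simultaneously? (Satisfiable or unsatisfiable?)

Unsatisfiable

Constraints 4, 6, 7, 8, 10, 12, 13, and 14 confine each of k, n, j, m to the 3 values {4, …, 6}.
Constraint 9 requires all 4 of them to be distinct, but only 3 values are available — impossible by the pigeonhole principle.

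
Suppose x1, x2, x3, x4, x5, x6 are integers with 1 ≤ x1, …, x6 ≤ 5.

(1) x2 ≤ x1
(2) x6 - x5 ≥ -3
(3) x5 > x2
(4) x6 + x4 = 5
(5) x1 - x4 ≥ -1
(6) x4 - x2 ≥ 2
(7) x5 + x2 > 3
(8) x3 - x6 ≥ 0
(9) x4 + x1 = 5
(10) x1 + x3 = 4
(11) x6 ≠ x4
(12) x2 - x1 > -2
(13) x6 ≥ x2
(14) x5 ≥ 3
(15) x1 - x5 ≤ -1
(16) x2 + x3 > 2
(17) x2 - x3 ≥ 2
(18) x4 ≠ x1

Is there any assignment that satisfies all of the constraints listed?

Unsatisfiable

Constraints 2, 5, 6, 8, 15, and 17 give x4 − x2 ≥ 2, x2 − x3 ≥ 2, x3 − x6 ≥ 0, x6 − x5 ≥ -3, x5 − x1 ≥ 1, x1 − x4 ≥ -1.
Adding all 6 inequalities: the left sides telescope to 0, and the right sides sum to 2 + 2 + 0 + (-3) + 1 + (-1) = 1. So 0 ≥ 1, which is false.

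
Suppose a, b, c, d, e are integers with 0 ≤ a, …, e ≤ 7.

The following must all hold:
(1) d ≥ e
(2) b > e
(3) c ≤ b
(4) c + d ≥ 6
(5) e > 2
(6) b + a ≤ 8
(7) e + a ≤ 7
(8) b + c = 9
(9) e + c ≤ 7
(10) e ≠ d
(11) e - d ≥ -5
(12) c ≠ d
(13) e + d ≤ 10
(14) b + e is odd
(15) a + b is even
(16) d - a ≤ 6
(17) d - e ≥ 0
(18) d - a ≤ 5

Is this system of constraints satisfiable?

Try a = 2, b = 6, c = 3, d = 6, e = 3.
Check constraint 4: c + d = 9; constraint 6: b + a = 8. The remaining constraints are straightforward to verify.

Satisfiable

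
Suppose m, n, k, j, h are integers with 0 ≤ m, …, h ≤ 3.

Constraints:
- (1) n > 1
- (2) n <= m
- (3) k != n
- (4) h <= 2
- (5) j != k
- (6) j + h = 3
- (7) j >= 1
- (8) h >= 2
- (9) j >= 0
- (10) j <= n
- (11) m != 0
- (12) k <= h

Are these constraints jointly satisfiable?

Satisfiable

The assignment m = 3, n = 3, k = 2, j = 1, h = 2 works:
  constraint 2 holds since n = 3, m = 3.
  constraint 6 holds since j + h = 3.
  constraint 10 holds since j = 1, n = 3.
The rest check out directly.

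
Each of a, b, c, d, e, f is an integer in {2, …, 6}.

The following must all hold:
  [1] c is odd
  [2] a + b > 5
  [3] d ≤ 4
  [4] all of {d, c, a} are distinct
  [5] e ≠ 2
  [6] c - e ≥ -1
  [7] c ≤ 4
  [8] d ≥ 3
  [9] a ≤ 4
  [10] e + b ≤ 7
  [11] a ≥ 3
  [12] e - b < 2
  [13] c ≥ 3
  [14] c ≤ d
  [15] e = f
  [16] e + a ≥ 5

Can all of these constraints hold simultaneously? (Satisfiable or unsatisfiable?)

Constraints 3, 7, 8, 9, 11, and 13 confine each of d, c, a to the 2 values {3, 4}.
Constraint 4 requires all 3 of them to be distinct, but only 2 values are available — impossible by the pigeonhole principle.

Unsatisfiable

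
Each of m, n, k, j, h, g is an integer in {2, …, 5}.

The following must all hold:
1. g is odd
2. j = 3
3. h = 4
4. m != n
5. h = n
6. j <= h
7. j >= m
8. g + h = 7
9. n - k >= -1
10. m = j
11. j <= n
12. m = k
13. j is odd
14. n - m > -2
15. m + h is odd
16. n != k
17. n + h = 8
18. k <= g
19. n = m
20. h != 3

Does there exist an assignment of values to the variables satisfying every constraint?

Constraint 3 fixes h = 4 and constraint 2 fixes j = 3. Constraints 5, 10, and 19 give h = n = m = j, so h = j. But 4 ≠ 3 — contradiction.

Unsatisfiable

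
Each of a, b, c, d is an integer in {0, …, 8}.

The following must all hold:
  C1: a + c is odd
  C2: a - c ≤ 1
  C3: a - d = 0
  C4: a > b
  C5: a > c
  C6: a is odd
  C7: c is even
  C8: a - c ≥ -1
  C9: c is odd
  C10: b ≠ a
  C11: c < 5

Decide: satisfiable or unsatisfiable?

Constraint 6 makes a odd and constraint 9 makes c odd, so a + c must be even. Constraint 1 says a + c is odd — contradiction.

Unsatisfiable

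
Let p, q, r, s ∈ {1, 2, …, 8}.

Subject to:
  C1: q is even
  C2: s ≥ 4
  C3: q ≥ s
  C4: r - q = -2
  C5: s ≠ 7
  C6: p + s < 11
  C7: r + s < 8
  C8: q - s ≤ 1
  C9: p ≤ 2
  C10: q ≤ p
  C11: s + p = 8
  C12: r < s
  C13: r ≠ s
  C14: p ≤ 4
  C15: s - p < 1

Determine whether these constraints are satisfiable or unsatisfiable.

From constraints 2 and 3: q ≥ s and s ≥ 4, so q ≥ 4. From constraints 9 and 10: q ≤ p and p ≤ 2, so q ≤ 2. But 2 < 4, so no value of q works.

Unsatisfiable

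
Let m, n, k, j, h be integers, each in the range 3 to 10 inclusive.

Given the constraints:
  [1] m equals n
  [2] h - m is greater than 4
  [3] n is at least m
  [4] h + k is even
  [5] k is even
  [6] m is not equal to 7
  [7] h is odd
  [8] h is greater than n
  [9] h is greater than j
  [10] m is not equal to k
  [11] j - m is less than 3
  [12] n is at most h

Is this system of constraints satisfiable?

Constraint 7 makes h odd and constraint 5 makes k even, so h + k must be odd. Constraint 4 says h + k is even — contradiction.

Unsatisfiable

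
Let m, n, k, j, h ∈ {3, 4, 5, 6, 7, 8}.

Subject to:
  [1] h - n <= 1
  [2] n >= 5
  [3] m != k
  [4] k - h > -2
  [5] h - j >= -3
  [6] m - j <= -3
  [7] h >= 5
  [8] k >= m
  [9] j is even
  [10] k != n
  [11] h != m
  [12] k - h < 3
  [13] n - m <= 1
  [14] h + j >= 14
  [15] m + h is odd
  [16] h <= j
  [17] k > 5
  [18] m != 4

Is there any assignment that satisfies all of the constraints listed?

Satisfiable

Setting (m, n, k, j, h) = (5, 5, 6, 8, 6) satisfies everything: constraint 1: h - n = 1; constraint 4: k - h = 0; constraint 5: h - j = -2, and the others follow.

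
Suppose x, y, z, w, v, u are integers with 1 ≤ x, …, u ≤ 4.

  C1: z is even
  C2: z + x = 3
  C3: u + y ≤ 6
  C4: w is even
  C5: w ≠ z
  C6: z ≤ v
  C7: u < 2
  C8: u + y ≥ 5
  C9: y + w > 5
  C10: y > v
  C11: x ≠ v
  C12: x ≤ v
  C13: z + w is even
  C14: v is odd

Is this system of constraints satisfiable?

Setting (x, y, z, w, v, u) = (1, 4, 2, 4, 3, 1) satisfies everything: constraint 2: z + x = 3; constraint 3: u + y = 5, and the others follow.

Satisfiable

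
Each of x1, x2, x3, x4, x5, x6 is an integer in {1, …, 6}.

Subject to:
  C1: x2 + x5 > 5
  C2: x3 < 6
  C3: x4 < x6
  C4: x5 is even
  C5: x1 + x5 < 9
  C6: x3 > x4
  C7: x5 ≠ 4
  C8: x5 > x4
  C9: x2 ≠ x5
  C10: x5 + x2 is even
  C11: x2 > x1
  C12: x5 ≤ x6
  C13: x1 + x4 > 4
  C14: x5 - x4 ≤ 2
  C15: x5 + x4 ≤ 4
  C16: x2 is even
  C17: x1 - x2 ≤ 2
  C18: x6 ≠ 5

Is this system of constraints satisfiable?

Satisfiable

One satisfying assignment is x1 = 5, x2 = 6, x3 = 4, x4 = 1, x5 = 2, x6 = 6.
For the less obvious constraints — constraint 1: x2 + x5 = 8; constraint 5: x1 + x5 = 7 — and the others hold by inspection.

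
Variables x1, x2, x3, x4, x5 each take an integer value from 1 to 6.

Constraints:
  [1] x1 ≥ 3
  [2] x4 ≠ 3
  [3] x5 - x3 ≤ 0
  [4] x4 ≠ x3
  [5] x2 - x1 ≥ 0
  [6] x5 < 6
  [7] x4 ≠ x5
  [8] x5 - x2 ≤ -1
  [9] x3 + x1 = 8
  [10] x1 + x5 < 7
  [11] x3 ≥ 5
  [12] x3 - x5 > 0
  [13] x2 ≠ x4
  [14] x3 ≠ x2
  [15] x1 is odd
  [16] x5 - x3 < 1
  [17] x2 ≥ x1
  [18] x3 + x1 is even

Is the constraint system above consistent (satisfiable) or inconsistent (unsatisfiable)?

Setting (x1, x2, x3, x4, x5) = (3, 4, 5, 1, 3) satisfies everything: constraint 3: x5 - x3 = -2; constraint 5: x2 - x1 = 1; constraint 8: x5 - x2 = -1, and the others follow.

Satisfiable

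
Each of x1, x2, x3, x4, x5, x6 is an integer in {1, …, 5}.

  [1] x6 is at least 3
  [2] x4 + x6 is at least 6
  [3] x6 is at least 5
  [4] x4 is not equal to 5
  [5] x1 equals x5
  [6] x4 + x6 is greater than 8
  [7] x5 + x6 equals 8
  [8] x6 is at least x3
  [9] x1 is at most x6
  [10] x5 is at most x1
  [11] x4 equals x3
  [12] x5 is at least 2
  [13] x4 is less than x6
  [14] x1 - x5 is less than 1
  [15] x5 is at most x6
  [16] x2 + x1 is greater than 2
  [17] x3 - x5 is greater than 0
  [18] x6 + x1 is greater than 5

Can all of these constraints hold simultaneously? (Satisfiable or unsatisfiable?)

Try x1 = 3, x2 = 2, x3 = 4, x4 = 4, x5 = 3, x6 = 5.
Check constraint 2: x4 + x6 = 9; constraint 6: x4 + x6 = 9; constraint 7: x5 + x6 = 8. The remaining constraints are straightforward to verify.

Satisfiable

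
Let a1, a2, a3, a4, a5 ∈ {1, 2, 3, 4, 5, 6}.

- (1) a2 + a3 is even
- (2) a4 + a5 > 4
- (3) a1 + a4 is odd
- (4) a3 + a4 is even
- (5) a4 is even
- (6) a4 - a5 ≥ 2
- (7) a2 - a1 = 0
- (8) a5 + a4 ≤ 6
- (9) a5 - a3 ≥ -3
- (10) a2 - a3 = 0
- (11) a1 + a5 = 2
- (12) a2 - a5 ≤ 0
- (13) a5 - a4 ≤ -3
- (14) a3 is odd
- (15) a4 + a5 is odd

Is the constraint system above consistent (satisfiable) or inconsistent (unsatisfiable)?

Constraint 14 makes a3 odd and constraint 5 makes a4 even, so a3 + a4 must be odd. Constraint 4 says a3 + a4 is even — contradiction.

Unsatisfiable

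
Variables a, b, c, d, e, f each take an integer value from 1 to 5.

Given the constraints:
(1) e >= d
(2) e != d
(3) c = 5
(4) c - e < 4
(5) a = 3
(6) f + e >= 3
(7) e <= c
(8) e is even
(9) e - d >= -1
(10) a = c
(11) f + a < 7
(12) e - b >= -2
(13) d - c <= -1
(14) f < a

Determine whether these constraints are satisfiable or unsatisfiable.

Constraint 5 fixes a = 3 and constraint 3 fixes c = 5, but constraint 10 requires a = c. Since 3 ≠ 5, contradiction.

Unsatisfiable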